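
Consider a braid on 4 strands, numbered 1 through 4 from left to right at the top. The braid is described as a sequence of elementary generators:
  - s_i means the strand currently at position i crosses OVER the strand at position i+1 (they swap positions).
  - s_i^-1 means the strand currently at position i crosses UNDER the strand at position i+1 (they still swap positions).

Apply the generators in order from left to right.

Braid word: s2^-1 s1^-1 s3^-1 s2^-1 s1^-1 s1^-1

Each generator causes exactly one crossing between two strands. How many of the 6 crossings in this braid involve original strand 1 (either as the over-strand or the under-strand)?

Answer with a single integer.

Gen 1: crossing 2x3. Involves strand 1? no. Count so far: 0
Gen 2: crossing 1x3. Involves strand 1? yes. Count so far: 1
Gen 3: crossing 2x4. Involves strand 1? no. Count so far: 1
Gen 4: crossing 1x4. Involves strand 1? yes. Count so far: 2
Gen 5: crossing 3x4. Involves strand 1? no. Count so far: 2
Gen 6: crossing 4x3. Involves strand 1? no. Count so far: 2

Answer: 2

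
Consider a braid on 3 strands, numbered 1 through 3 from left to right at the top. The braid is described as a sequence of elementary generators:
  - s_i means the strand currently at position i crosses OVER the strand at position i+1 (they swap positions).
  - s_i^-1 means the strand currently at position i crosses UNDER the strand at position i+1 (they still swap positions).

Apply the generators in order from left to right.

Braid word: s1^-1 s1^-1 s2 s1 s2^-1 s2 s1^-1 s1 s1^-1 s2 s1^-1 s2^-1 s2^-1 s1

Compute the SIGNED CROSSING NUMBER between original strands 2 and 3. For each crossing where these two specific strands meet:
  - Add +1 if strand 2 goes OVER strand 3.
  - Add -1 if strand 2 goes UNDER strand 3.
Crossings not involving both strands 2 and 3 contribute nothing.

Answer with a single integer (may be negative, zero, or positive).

Answer: 0

Derivation:
Gen 1: crossing 1x2. Both 2&3? no. Sum: 0
Gen 2: crossing 2x1. Both 2&3? no. Sum: 0
Gen 3: 2 over 3. Both 2&3? yes. Contrib: +1. Sum: 1
Gen 4: crossing 1x3. Both 2&3? no. Sum: 1
Gen 5: crossing 1x2. Both 2&3? no. Sum: 1
Gen 6: crossing 2x1. Both 2&3? no. Sum: 1
Gen 7: crossing 3x1. Both 2&3? no. Sum: 1
Gen 8: crossing 1x3. Both 2&3? no. Sum: 1
Gen 9: crossing 3x1. Both 2&3? no. Sum: 1
Gen 10: 3 over 2. Both 2&3? yes. Contrib: -1. Sum: 0
Gen 11: crossing 1x2. Both 2&3? no. Sum: 0
Gen 12: crossing 1x3. Both 2&3? no. Sum: 0
Gen 13: crossing 3x1. Both 2&3? no. Sum: 0
Gen 14: crossing 2x1. Both 2&3? no. Sum: 0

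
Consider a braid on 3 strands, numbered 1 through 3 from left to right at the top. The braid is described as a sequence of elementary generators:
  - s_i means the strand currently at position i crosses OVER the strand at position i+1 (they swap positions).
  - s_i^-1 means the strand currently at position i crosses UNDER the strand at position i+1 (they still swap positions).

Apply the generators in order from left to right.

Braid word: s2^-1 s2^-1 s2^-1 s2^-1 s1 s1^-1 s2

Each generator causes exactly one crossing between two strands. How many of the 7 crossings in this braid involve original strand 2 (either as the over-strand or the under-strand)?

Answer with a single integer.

Answer: 7

Derivation:
Gen 1: crossing 2x3. Involves strand 2? yes. Count so far: 1
Gen 2: crossing 3x2. Involves strand 2? yes. Count so far: 2
Gen 3: crossing 2x3. Involves strand 2? yes. Count so far: 3
Gen 4: crossing 3x2. Involves strand 2? yes. Count so far: 4
Gen 5: crossing 1x2. Involves strand 2? yes. Count so far: 5
Gen 6: crossing 2x1. Involves strand 2? yes. Count so far: 6
Gen 7: crossing 2x3. Involves strand 2? yes. Count so far: 7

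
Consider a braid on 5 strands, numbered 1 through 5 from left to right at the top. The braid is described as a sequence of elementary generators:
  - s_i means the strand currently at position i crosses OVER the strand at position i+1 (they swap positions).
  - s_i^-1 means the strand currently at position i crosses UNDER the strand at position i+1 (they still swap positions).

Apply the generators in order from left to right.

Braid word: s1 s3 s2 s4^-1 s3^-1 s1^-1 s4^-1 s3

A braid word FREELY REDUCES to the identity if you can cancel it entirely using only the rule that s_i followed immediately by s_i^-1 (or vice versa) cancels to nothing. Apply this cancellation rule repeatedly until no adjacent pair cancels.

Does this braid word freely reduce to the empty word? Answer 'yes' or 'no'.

Answer: no

Derivation:
Gen 1 (s1): push. Stack: [s1]
Gen 2 (s3): push. Stack: [s1 s3]
Gen 3 (s2): push. Stack: [s1 s3 s2]
Gen 4 (s4^-1): push. Stack: [s1 s3 s2 s4^-1]
Gen 5 (s3^-1): push. Stack: [s1 s3 s2 s4^-1 s3^-1]
Gen 6 (s1^-1): push. Stack: [s1 s3 s2 s4^-1 s3^-1 s1^-1]
Gen 7 (s4^-1): push. Stack: [s1 s3 s2 s4^-1 s3^-1 s1^-1 s4^-1]
Gen 8 (s3): push. Stack: [s1 s3 s2 s4^-1 s3^-1 s1^-1 s4^-1 s3]
Reduced word: s1 s3 s2 s4^-1 s3^-1 s1^-1 s4^-1 s3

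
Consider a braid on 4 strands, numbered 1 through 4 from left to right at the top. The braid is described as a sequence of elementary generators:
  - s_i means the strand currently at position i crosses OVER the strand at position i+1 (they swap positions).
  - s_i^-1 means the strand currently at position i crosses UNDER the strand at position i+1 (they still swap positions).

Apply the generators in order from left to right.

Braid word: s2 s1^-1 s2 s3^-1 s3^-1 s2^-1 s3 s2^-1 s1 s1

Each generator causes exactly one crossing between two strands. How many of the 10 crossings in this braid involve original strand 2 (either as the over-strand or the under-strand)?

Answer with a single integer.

Gen 1: crossing 2x3. Involves strand 2? yes. Count so far: 1
Gen 2: crossing 1x3. Involves strand 2? no. Count so far: 1
Gen 3: crossing 1x2. Involves strand 2? yes. Count so far: 2
Gen 4: crossing 1x4. Involves strand 2? no. Count so far: 2
Gen 5: crossing 4x1. Involves strand 2? no. Count so far: 2
Gen 6: crossing 2x1. Involves strand 2? yes. Count so far: 3
Gen 7: crossing 2x4. Involves strand 2? yes. Count so far: 4
Gen 8: crossing 1x4. Involves strand 2? no. Count so far: 4
Gen 9: crossing 3x4. Involves strand 2? no. Count so far: 4
Gen 10: crossing 4x3. Involves strand 2? no. Count so far: 4

Answer: 4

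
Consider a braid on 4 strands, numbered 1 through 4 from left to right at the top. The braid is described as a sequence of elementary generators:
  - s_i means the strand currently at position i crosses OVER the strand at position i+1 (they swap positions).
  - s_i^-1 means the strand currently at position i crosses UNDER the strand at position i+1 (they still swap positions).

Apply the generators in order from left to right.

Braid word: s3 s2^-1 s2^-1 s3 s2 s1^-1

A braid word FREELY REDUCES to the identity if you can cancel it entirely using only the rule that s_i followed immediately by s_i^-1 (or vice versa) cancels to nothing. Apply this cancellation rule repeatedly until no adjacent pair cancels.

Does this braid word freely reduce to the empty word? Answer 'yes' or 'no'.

Answer: no

Derivation:
Gen 1 (s3): push. Stack: [s3]
Gen 2 (s2^-1): push. Stack: [s3 s2^-1]
Gen 3 (s2^-1): push. Stack: [s3 s2^-1 s2^-1]
Gen 4 (s3): push. Stack: [s3 s2^-1 s2^-1 s3]
Gen 5 (s2): push. Stack: [s3 s2^-1 s2^-1 s3 s2]
Gen 6 (s1^-1): push. Stack: [s3 s2^-1 s2^-1 s3 s2 s1^-1]
Reduced word: s3 s2^-1 s2^-1 s3 s2 s1^-1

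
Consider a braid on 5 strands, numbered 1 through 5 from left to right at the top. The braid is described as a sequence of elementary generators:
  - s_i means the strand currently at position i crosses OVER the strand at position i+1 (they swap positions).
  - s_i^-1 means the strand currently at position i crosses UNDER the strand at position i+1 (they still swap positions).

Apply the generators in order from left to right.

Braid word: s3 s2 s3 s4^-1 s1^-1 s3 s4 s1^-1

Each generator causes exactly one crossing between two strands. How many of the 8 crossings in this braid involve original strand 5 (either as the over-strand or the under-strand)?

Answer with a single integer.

Gen 1: crossing 3x4. Involves strand 5? no. Count so far: 0
Gen 2: crossing 2x4. Involves strand 5? no. Count so far: 0
Gen 3: crossing 2x3. Involves strand 5? no. Count so far: 0
Gen 4: crossing 2x5. Involves strand 5? yes. Count so far: 1
Gen 5: crossing 1x4. Involves strand 5? no. Count so far: 1
Gen 6: crossing 3x5. Involves strand 5? yes. Count so far: 2
Gen 7: crossing 3x2. Involves strand 5? no. Count so far: 2
Gen 8: crossing 4x1. Involves strand 5? no. Count so far: 2

Answer: 2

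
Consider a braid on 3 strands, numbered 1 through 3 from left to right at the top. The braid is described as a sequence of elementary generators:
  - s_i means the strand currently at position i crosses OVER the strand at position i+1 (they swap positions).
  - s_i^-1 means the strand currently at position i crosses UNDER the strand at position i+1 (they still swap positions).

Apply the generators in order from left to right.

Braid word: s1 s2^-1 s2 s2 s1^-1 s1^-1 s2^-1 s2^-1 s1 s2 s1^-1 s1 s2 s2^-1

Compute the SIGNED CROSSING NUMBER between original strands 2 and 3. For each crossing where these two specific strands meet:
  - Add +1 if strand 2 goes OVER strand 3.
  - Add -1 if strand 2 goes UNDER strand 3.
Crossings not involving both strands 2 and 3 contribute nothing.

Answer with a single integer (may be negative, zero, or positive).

Gen 1: crossing 1x2. Both 2&3? no. Sum: 0
Gen 2: crossing 1x3. Both 2&3? no. Sum: 0
Gen 3: crossing 3x1. Both 2&3? no. Sum: 0
Gen 4: crossing 1x3. Both 2&3? no. Sum: 0
Gen 5: 2 under 3. Both 2&3? yes. Contrib: -1. Sum: -1
Gen 6: 3 under 2. Both 2&3? yes. Contrib: +1. Sum: 0
Gen 7: crossing 3x1. Both 2&3? no. Sum: 0
Gen 8: crossing 1x3. Both 2&3? no. Sum: 0
Gen 9: 2 over 3. Both 2&3? yes. Contrib: +1. Sum: 1
Gen 10: crossing 2x1. Both 2&3? no. Sum: 1
Gen 11: crossing 3x1. Both 2&3? no. Sum: 1
Gen 12: crossing 1x3. Both 2&3? no. Sum: 1
Gen 13: crossing 1x2. Both 2&3? no. Sum: 1
Gen 14: crossing 2x1. Both 2&3? no. Sum: 1

Answer: 1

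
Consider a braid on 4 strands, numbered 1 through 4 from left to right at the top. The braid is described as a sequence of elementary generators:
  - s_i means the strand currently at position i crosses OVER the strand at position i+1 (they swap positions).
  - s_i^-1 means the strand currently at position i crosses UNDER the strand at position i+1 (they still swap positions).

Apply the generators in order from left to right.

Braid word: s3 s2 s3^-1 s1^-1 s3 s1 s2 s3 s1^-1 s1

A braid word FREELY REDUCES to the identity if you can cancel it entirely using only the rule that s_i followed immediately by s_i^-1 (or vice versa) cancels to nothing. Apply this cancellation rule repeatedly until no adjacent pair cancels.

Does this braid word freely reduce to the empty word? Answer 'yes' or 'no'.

Answer: no

Derivation:
Gen 1 (s3): push. Stack: [s3]
Gen 2 (s2): push. Stack: [s3 s2]
Gen 3 (s3^-1): push. Stack: [s3 s2 s3^-1]
Gen 4 (s1^-1): push. Stack: [s3 s2 s3^-1 s1^-1]
Gen 5 (s3): push. Stack: [s3 s2 s3^-1 s1^-1 s3]
Gen 6 (s1): push. Stack: [s3 s2 s3^-1 s1^-1 s3 s1]
Gen 7 (s2): push. Stack: [s3 s2 s3^-1 s1^-1 s3 s1 s2]
Gen 8 (s3): push. Stack: [s3 s2 s3^-1 s1^-1 s3 s1 s2 s3]
Gen 9 (s1^-1): push. Stack: [s3 s2 s3^-1 s1^-1 s3 s1 s2 s3 s1^-1]
Gen 10 (s1): cancels prior s1^-1. Stack: [s3 s2 s3^-1 s1^-1 s3 s1 s2 s3]
Reduced word: s3 s2 s3^-1 s1^-1 s3 s1 s2 s3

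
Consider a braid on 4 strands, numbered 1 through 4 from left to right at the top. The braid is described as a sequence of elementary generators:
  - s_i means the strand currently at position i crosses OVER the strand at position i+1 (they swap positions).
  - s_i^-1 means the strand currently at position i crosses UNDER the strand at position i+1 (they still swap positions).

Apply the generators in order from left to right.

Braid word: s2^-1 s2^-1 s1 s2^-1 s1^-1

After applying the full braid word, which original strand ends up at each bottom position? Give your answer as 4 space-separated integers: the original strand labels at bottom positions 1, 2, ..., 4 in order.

Gen 1 (s2^-1): strand 2 crosses under strand 3. Perm now: [1 3 2 4]
Gen 2 (s2^-1): strand 3 crosses under strand 2. Perm now: [1 2 3 4]
Gen 3 (s1): strand 1 crosses over strand 2. Perm now: [2 1 3 4]
Gen 4 (s2^-1): strand 1 crosses under strand 3. Perm now: [2 3 1 4]
Gen 5 (s1^-1): strand 2 crosses under strand 3. Perm now: [3 2 1 4]

Answer: 3 2 1 4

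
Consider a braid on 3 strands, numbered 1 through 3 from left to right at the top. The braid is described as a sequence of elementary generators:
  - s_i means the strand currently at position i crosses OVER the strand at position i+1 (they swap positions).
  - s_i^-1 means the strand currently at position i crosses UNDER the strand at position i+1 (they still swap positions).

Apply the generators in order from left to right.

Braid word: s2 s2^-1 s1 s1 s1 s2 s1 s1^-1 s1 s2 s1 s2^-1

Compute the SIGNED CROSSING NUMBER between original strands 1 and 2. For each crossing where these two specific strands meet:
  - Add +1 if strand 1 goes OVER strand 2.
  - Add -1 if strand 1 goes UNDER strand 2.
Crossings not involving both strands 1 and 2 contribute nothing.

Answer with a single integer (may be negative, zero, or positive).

Answer: 0

Derivation:
Gen 1: crossing 2x3. Both 1&2? no. Sum: 0
Gen 2: crossing 3x2. Both 1&2? no. Sum: 0
Gen 3: 1 over 2. Both 1&2? yes. Contrib: +1. Sum: 1
Gen 4: 2 over 1. Both 1&2? yes. Contrib: -1. Sum: 0
Gen 5: 1 over 2. Both 1&2? yes. Contrib: +1. Sum: 1
Gen 6: crossing 1x3. Both 1&2? no. Sum: 1
Gen 7: crossing 2x3. Both 1&2? no. Sum: 1
Gen 8: crossing 3x2. Both 1&2? no. Sum: 1
Gen 9: crossing 2x3. Both 1&2? no. Sum: 1
Gen 10: 2 over 1. Both 1&2? yes. Contrib: -1. Sum: 0
Gen 11: crossing 3x1. Both 1&2? no. Sum: 0
Gen 12: crossing 3x2. Both 1&2? no. Sum: 0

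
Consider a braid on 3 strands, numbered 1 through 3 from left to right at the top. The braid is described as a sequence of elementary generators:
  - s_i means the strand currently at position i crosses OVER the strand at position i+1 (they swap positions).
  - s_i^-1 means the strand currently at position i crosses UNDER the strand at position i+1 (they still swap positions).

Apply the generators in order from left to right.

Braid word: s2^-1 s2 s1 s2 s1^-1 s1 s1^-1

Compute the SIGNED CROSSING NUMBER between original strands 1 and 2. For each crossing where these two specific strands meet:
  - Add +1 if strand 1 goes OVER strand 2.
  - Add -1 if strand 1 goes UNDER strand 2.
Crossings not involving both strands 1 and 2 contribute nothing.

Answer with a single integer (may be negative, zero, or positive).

Answer: 1

Derivation:
Gen 1: crossing 2x3. Both 1&2? no. Sum: 0
Gen 2: crossing 3x2. Both 1&2? no. Sum: 0
Gen 3: 1 over 2. Both 1&2? yes. Contrib: +1. Sum: 1
Gen 4: crossing 1x3. Both 1&2? no. Sum: 1
Gen 5: crossing 2x3. Both 1&2? no. Sum: 1
Gen 6: crossing 3x2. Both 1&2? no. Sum: 1
Gen 7: crossing 2x3. Both 1&2? no. Sum: 1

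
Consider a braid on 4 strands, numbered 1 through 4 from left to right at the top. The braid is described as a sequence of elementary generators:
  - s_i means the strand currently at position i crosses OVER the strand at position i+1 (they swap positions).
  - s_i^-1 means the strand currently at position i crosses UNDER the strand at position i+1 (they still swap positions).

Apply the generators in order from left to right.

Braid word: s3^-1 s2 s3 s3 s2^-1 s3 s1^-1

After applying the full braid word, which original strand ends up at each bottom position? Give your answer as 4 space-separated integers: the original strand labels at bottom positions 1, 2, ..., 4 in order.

Gen 1 (s3^-1): strand 3 crosses under strand 4. Perm now: [1 2 4 3]
Gen 2 (s2): strand 2 crosses over strand 4. Perm now: [1 4 2 3]
Gen 3 (s3): strand 2 crosses over strand 3. Perm now: [1 4 3 2]
Gen 4 (s3): strand 3 crosses over strand 2. Perm now: [1 4 2 3]
Gen 5 (s2^-1): strand 4 crosses under strand 2. Perm now: [1 2 4 3]
Gen 6 (s3): strand 4 crosses over strand 3. Perm now: [1 2 3 4]
Gen 7 (s1^-1): strand 1 crosses under strand 2. Perm now: [2 1 3 4]

Answer: 2 1 3 4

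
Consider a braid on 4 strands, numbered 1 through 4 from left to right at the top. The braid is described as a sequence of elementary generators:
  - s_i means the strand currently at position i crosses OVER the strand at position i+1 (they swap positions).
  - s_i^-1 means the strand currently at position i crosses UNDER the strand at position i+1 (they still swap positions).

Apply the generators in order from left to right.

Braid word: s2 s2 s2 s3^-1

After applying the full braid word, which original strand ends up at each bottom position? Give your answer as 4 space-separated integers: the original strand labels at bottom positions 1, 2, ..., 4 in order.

Answer: 1 3 4 2

Derivation:
Gen 1 (s2): strand 2 crosses over strand 3. Perm now: [1 3 2 4]
Gen 2 (s2): strand 3 crosses over strand 2. Perm now: [1 2 3 4]
Gen 3 (s2): strand 2 crosses over strand 3. Perm now: [1 3 2 4]
Gen 4 (s3^-1): strand 2 crosses under strand 4. Perm now: [1 3 4 2]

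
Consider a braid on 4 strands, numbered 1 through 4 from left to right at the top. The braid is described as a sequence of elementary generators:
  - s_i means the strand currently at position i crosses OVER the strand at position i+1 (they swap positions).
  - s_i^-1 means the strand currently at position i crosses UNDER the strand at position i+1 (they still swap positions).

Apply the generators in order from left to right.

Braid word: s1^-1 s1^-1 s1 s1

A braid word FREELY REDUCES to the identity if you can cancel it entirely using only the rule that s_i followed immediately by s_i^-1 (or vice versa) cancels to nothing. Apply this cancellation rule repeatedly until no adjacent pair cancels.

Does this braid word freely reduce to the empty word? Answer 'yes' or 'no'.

Gen 1 (s1^-1): push. Stack: [s1^-1]
Gen 2 (s1^-1): push. Stack: [s1^-1 s1^-1]
Gen 3 (s1): cancels prior s1^-1. Stack: [s1^-1]
Gen 4 (s1): cancels prior s1^-1. Stack: []
Reduced word: (empty)

Answer: yes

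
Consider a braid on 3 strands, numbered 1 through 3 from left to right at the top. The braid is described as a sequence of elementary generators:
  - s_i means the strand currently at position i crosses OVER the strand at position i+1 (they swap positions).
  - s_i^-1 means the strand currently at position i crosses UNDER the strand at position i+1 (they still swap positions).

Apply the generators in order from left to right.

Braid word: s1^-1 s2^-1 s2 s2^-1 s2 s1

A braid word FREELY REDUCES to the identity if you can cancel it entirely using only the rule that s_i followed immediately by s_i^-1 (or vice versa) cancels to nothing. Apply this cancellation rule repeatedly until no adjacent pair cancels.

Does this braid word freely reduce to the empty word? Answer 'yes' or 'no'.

Answer: yes

Derivation:
Gen 1 (s1^-1): push. Stack: [s1^-1]
Gen 2 (s2^-1): push. Stack: [s1^-1 s2^-1]
Gen 3 (s2): cancels prior s2^-1. Stack: [s1^-1]
Gen 4 (s2^-1): push. Stack: [s1^-1 s2^-1]
Gen 5 (s2): cancels prior s2^-1. Stack: [s1^-1]
Gen 6 (s1): cancels prior s1^-1. Stack: []
Reduced word: (empty)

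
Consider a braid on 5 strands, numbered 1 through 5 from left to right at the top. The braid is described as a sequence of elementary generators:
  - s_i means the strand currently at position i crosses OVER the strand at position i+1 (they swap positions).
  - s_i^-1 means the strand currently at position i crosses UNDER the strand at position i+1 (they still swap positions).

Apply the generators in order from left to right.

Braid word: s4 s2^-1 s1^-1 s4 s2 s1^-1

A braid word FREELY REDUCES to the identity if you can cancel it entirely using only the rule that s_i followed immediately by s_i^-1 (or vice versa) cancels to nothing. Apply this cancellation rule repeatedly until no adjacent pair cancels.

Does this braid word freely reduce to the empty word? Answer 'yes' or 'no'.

Answer: no

Derivation:
Gen 1 (s4): push. Stack: [s4]
Gen 2 (s2^-1): push. Stack: [s4 s2^-1]
Gen 3 (s1^-1): push. Stack: [s4 s2^-1 s1^-1]
Gen 4 (s4): push. Stack: [s4 s2^-1 s1^-1 s4]
Gen 5 (s2): push. Stack: [s4 s2^-1 s1^-1 s4 s2]
Gen 6 (s1^-1): push. Stack: [s4 s2^-1 s1^-1 s4 s2 s1^-1]
Reduced word: s4 s2^-1 s1^-1 s4 s2 s1^-1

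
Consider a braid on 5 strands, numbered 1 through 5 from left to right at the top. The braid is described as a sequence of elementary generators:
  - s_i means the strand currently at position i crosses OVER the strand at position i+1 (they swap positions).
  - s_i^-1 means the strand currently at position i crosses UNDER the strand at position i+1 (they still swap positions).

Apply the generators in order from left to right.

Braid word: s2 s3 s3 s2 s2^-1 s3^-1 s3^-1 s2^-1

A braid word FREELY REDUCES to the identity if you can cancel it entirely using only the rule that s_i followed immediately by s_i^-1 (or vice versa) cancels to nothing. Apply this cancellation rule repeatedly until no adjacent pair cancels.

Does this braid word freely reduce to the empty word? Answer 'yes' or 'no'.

Gen 1 (s2): push. Stack: [s2]
Gen 2 (s3): push. Stack: [s2 s3]
Gen 3 (s3): push. Stack: [s2 s3 s3]
Gen 4 (s2): push. Stack: [s2 s3 s3 s2]
Gen 5 (s2^-1): cancels prior s2. Stack: [s2 s3 s3]
Gen 6 (s3^-1): cancels prior s3. Stack: [s2 s3]
Gen 7 (s3^-1): cancels prior s3. Stack: [s2]
Gen 8 (s2^-1): cancels prior s2. Stack: []
Reduced word: (empty)

Answer: yes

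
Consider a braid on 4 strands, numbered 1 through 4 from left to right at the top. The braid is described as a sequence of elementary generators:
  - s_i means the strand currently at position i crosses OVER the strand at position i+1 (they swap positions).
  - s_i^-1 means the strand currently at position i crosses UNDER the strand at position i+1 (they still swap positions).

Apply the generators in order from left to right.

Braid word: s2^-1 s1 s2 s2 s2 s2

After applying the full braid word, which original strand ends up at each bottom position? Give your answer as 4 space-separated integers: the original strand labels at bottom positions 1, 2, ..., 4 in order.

Gen 1 (s2^-1): strand 2 crosses under strand 3. Perm now: [1 3 2 4]
Gen 2 (s1): strand 1 crosses over strand 3. Perm now: [3 1 2 4]
Gen 3 (s2): strand 1 crosses over strand 2. Perm now: [3 2 1 4]
Gen 4 (s2): strand 2 crosses over strand 1. Perm now: [3 1 2 4]
Gen 5 (s2): strand 1 crosses over strand 2. Perm now: [3 2 1 4]
Gen 6 (s2): strand 2 crosses over strand 1. Perm now: [3 1 2 4]

Answer: 3 1 2 4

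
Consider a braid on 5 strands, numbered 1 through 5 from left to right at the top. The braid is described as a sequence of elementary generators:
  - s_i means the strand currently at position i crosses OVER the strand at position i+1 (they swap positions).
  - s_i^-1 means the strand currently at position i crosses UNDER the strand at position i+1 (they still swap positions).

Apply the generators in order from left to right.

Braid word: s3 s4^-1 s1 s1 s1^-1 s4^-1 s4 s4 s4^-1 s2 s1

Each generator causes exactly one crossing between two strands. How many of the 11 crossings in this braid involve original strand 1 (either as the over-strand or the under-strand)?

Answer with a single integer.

Answer: 4

Derivation:
Gen 1: crossing 3x4. Involves strand 1? no. Count so far: 0
Gen 2: crossing 3x5. Involves strand 1? no. Count so far: 0
Gen 3: crossing 1x2. Involves strand 1? yes. Count so far: 1
Gen 4: crossing 2x1. Involves strand 1? yes. Count so far: 2
Gen 5: crossing 1x2. Involves strand 1? yes. Count so far: 3
Gen 6: crossing 5x3. Involves strand 1? no. Count so far: 3
Gen 7: crossing 3x5. Involves strand 1? no. Count so far: 3
Gen 8: crossing 5x3. Involves strand 1? no. Count so far: 3
Gen 9: crossing 3x5. Involves strand 1? no. Count so far: 3
Gen 10: crossing 1x4. Involves strand 1? yes. Count so far: 4
Gen 11: crossing 2x4. Involves strand 1? no. Count so far: 4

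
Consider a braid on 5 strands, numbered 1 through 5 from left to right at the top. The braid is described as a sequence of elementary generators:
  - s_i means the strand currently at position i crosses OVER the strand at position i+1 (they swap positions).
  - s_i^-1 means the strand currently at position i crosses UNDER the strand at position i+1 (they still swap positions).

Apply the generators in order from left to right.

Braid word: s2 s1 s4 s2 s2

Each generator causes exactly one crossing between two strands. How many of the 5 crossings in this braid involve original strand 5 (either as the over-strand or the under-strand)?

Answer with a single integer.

Gen 1: crossing 2x3. Involves strand 5? no. Count so far: 0
Gen 2: crossing 1x3. Involves strand 5? no. Count so far: 0
Gen 3: crossing 4x5. Involves strand 5? yes. Count so far: 1
Gen 4: crossing 1x2. Involves strand 5? no. Count so far: 1
Gen 5: crossing 2x1. Involves strand 5? no. Count so far: 1

Answer: 1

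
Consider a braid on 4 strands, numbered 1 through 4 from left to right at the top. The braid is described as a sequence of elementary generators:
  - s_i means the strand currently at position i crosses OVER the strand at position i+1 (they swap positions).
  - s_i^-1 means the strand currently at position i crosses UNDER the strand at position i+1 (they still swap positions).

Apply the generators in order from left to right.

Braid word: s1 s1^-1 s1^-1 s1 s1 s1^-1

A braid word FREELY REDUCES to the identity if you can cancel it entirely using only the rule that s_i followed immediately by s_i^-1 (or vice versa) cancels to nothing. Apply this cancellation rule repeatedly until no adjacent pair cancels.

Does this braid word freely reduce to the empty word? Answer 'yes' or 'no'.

Answer: yes

Derivation:
Gen 1 (s1): push. Stack: [s1]
Gen 2 (s1^-1): cancels prior s1. Stack: []
Gen 3 (s1^-1): push. Stack: [s1^-1]
Gen 4 (s1): cancels prior s1^-1. Stack: []
Gen 5 (s1): push. Stack: [s1]
Gen 6 (s1^-1): cancels prior s1. Stack: []
Reduced word: (empty)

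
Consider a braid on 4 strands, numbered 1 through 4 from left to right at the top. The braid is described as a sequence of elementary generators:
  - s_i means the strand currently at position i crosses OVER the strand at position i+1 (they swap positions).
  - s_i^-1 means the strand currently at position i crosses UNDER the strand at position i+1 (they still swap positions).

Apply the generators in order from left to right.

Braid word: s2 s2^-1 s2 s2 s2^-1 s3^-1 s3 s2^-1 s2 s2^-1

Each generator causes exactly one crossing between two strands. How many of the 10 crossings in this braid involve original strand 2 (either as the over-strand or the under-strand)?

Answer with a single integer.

Gen 1: crossing 2x3. Involves strand 2? yes. Count so far: 1
Gen 2: crossing 3x2. Involves strand 2? yes. Count so far: 2
Gen 3: crossing 2x3. Involves strand 2? yes. Count so far: 3
Gen 4: crossing 3x2. Involves strand 2? yes. Count so far: 4
Gen 5: crossing 2x3. Involves strand 2? yes. Count so far: 5
Gen 6: crossing 2x4. Involves strand 2? yes. Count so far: 6
Gen 7: crossing 4x2. Involves strand 2? yes. Count so far: 7
Gen 8: crossing 3x2. Involves strand 2? yes. Count so far: 8
Gen 9: crossing 2x3. Involves strand 2? yes. Count so far: 9
Gen 10: crossing 3x2. Involves strand 2? yes. Count so far: 10

Answer: 10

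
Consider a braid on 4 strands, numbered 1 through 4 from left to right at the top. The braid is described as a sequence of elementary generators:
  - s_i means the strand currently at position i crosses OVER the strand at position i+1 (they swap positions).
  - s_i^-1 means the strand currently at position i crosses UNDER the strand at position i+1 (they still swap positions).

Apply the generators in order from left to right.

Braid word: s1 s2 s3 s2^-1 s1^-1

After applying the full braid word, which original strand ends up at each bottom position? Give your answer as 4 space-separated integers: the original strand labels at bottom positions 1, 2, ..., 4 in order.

Answer: 4 2 3 1

Derivation:
Gen 1 (s1): strand 1 crosses over strand 2. Perm now: [2 1 3 4]
Gen 2 (s2): strand 1 crosses over strand 3. Perm now: [2 3 1 4]
Gen 3 (s3): strand 1 crosses over strand 4. Perm now: [2 3 4 1]
Gen 4 (s2^-1): strand 3 crosses under strand 4. Perm now: [2 4 3 1]
Gen 5 (s1^-1): strand 2 crosses under strand 4. Perm now: [4 2 3 1]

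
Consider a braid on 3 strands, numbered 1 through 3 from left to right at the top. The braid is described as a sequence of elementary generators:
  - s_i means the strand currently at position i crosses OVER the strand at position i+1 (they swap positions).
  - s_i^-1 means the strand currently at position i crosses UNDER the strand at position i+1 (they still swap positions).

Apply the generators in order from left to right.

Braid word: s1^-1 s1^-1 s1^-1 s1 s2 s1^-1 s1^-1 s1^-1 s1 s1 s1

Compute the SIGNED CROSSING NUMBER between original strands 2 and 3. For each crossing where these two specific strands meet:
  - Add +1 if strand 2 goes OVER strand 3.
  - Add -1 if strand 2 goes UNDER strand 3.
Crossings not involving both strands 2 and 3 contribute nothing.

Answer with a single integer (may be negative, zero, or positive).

Gen 1: crossing 1x2. Both 2&3? no. Sum: 0
Gen 2: crossing 2x1. Both 2&3? no. Sum: 0
Gen 3: crossing 1x2. Both 2&3? no. Sum: 0
Gen 4: crossing 2x1. Both 2&3? no. Sum: 0
Gen 5: 2 over 3. Both 2&3? yes. Contrib: +1. Sum: 1
Gen 6: crossing 1x3. Both 2&3? no. Sum: 1
Gen 7: crossing 3x1. Both 2&3? no. Sum: 1
Gen 8: crossing 1x3. Both 2&3? no. Sum: 1
Gen 9: crossing 3x1. Both 2&3? no. Sum: 1
Gen 10: crossing 1x3. Both 2&3? no. Sum: 1
Gen 11: crossing 3x1. Both 2&3? no. Sum: 1

Answer: 1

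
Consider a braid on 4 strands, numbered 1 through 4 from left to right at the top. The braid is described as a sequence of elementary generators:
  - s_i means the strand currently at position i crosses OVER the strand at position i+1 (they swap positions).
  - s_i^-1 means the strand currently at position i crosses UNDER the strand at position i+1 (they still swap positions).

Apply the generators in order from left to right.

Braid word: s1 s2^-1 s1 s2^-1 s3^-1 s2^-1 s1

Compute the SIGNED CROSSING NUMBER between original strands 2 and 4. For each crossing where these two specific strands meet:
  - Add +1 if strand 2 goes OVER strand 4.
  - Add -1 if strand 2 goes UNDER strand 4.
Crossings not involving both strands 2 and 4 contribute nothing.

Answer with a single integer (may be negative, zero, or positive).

Gen 1: crossing 1x2. Both 2&4? no. Sum: 0
Gen 2: crossing 1x3. Both 2&4? no. Sum: 0
Gen 3: crossing 2x3. Both 2&4? no. Sum: 0
Gen 4: crossing 2x1. Both 2&4? no. Sum: 0
Gen 5: 2 under 4. Both 2&4? yes. Contrib: -1. Sum: -1
Gen 6: crossing 1x4. Both 2&4? no. Sum: -1
Gen 7: crossing 3x4. Both 2&4? no. Sum: -1

Answer: -1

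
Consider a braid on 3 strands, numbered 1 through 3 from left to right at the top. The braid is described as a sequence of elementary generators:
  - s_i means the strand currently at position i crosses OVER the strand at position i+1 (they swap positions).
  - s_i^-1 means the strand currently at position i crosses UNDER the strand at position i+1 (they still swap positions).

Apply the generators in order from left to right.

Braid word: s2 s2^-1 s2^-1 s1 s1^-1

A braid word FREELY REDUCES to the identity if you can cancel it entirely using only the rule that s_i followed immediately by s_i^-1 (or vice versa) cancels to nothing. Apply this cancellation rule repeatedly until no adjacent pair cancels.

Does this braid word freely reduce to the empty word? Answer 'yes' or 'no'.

Gen 1 (s2): push. Stack: [s2]
Gen 2 (s2^-1): cancels prior s2. Stack: []
Gen 3 (s2^-1): push. Stack: [s2^-1]
Gen 4 (s1): push. Stack: [s2^-1 s1]
Gen 5 (s1^-1): cancels prior s1. Stack: [s2^-1]
Reduced word: s2^-1

Answer: no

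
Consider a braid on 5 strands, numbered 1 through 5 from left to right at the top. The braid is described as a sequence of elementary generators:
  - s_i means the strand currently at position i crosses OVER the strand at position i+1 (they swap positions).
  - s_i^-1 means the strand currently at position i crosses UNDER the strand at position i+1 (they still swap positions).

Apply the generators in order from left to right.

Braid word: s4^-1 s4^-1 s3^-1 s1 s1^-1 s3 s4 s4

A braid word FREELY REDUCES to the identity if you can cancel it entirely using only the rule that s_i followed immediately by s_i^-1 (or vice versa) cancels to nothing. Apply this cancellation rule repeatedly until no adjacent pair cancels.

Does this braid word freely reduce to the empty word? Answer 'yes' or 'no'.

Answer: yes

Derivation:
Gen 1 (s4^-1): push. Stack: [s4^-1]
Gen 2 (s4^-1): push. Stack: [s4^-1 s4^-1]
Gen 3 (s3^-1): push. Stack: [s4^-1 s4^-1 s3^-1]
Gen 4 (s1): push. Stack: [s4^-1 s4^-1 s3^-1 s1]
Gen 5 (s1^-1): cancels prior s1. Stack: [s4^-1 s4^-1 s3^-1]
Gen 6 (s3): cancels prior s3^-1. Stack: [s4^-1 s4^-1]
Gen 7 (s4): cancels prior s4^-1. Stack: [s4^-1]
Gen 8 (s4): cancels prior s4^-1. Stack: []
Reduced word: (empty)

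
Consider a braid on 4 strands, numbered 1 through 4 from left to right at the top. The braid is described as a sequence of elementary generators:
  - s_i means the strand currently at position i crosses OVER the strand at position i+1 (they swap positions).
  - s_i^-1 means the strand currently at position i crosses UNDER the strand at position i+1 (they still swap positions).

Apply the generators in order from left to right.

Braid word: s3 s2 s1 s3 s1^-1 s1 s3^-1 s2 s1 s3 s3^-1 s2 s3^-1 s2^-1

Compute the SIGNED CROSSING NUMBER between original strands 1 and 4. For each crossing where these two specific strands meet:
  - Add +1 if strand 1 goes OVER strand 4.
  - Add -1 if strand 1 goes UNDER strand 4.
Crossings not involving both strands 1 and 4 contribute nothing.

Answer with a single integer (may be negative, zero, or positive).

Answer: 2

Derivation:
Gen 1: crossing 3x4. Both 1&4? no. Sum: 0
Gen 2: crossing 2x4. Both 1&4? no. Sum: 0
Gen 3: 1 over 4. Both 1&4? yes. Contrib: +1. Sum: 1
Gen 4: crossing 2x3. Both 1&4? no. Sum: 1
Gen 5: 4 under 1. Both 1&4? yes. Contrib: +1. Sum: 2
Gen 6: 1 over 4. Both 1&4? yes. Contrib: +1. Sum: 3
Gen 7: crossing 3x2. Both 1&4? no. Sum: 3
Gen 8: crossing 1x2. Both 1&4? no. Sum: 3
Gen 9: crossing 4x2. Both 1&4? no. Sum: 3
Gen 10: crossing 1x3. Both 1&4? no. Sum: 3
Gen 11: crossing 3x1. Both 1&4? no. Sum: 3
Gen 12: 4 over 1. Both 1&4? yes. Contrib: -1. Sum: 2
Gen 13: crossing 4x3. Both 1&4? no. Sum: 2
Gen 14: crossing 1x3. Both 1&4? no. Sum: 2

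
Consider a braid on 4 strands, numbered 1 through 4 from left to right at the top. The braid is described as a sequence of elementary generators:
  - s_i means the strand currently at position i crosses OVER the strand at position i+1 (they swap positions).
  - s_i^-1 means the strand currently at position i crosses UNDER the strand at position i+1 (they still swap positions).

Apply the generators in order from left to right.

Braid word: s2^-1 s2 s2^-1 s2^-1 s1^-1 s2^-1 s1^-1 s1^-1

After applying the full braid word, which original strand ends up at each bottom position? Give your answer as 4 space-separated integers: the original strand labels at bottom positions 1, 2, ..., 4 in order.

Answer: 2 3 1 4

Derivation:
Gen 1 (s2^-1): strand 2 crosses under strand 3. Perm now: [1 3 2 4]
Gen 2 (s2): strand 3 crosses over strand 2. Perm now: [1 2 3 4]
Gen 3 (s2^-1): strand 2 crosses under strand 3. Perm now: [1 3 2 4]
Gen 4 (s2^-1): strand 3 crosses under strand 2. Perm now: [1 2 3 4]
Gen 5 (s1^-1): strand 1 crosses under strand 2. Perm now: [2 1 3 4]
Gen 6 (s2^-1): strand 1 crosses under strand 3. Perm now: [2 3 1 4]
Gen 7 (s1^-1): strand 2 crosses under strand 3. Perm now: [3 2 1 4]
Gen 8 (s1^-1): strand 3 crosses under strand 2. Perm now: [2 3 1 4]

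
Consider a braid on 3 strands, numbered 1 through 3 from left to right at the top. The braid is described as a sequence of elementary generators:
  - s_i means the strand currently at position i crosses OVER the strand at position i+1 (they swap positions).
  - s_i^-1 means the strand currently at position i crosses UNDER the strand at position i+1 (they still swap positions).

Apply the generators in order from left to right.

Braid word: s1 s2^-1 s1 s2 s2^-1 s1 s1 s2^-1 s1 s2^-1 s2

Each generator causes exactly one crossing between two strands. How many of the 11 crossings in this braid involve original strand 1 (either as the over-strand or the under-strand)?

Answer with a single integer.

Gen 1: crossing 1x2. Involves strand 1? yes. Count so far: 1
Gen 2: crossing 1x3. Involves strand 1? yes. Count so far: 2
Gen 3: crossing 2x3. Involves strand 1? no. Count so far: 2
Gen 4: crossing 2x1. Involves strand 1? yes. Count so far: 3
Gen 5: crossing 1x2. Involves strand 1? yes. Count so far: 4
Gen 6: crossing 3x2. Involves strand 1? no. Count so far: 4
Gen 7: crossing 2x3. Involves strand 1? no. Count so far: 4
Gen 8: crossing 2x1. Involves strand 1? yes. Count so far: 5
Gen 9: crossing 3x1. Involves strand 1? yes. Count so far: 6
Gen 10: crossing 3x2. Involves strand 1? no. Count so far: 6
Gen 11: crossing 2x3. Involves strand 1? no. Count so far: 6

Answer: 6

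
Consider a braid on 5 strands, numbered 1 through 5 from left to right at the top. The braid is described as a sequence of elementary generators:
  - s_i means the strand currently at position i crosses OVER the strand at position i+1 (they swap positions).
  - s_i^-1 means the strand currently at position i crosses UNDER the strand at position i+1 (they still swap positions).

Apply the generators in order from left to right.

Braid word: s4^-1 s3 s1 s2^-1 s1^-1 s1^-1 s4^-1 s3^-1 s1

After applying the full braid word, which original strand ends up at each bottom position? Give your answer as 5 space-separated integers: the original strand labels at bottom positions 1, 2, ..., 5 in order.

Answer: 5 2 4 1 3

Derivation:
Gen 1 (s4^-1): strand 4 crosses under strand 5. Perm now: [1 2 3 5 4]
Gen 2 (s3): strand 3 crosses over strand 5. Perm now: [1 2 5 3 4]
Gen 3 (s1): strand 1 crosses over strand 2. Perm now: [2 1 5 3 4]
Gen 4 (s2^-1): strand 1 crosses under strand 5. Perm now: [2 5 1 3 4]
Gen 5 (s1^-1): strand 2 crosses under strand 5. Perm now: [5 2 1 3 4]
Gen 6 (s1^-1): strand 5 crosses under strand 2. Perm now: [2 5 1 3 4]
Gen 7 (s4^-1): strand 3 crosses under strand 4. Perm now: [2 5 1 4 3]
Gen 8 (s3^-1): strand 1 crosses under strand 4. Perm now: [2 5 4 1 3]
Gen 9 (s1): strand 2 crosses over strand 5. Perm now: [5 2 4 1 3]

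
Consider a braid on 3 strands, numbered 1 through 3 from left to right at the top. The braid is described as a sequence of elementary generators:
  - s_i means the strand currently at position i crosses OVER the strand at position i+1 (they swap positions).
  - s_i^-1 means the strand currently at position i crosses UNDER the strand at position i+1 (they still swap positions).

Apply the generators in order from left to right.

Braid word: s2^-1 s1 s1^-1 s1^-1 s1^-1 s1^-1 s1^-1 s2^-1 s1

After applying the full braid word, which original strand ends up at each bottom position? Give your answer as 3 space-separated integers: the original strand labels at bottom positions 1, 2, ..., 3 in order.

Gen 1 (s2^-1): strand 2 crosses under strand 3. Perm now: [1 3 2]
Gen 2 (s1): strand 1 crosses over strand 3. Perm now: [3 1 2]
Gen 3 (s1^-1): strand 3 crosses under strand 1. Perm now: [1 3 2]
Gen 4 (s1^-1): strand 1 crosses under strand 3. Perm now: [3 1 2]
Gen 5 (s1^-1): strand 3 crosses under strand 1. Perm now: [1 3 2]
Gen 6 (s1^-1): strand 1 crosses under strand 3. Perm now: [3 1 2]
Gen 7 (s1^-1): strand 3 crosses under strand 1. Perm now: [1 3 2]
Gen 8 (s2^-1): strand 3 crosses under strand 2. Perm now: [1 2 3]
Gen 9 (s1): strand 1 crosses over strand 2. Perm now: [2 1 3]

Answer: 2 1 3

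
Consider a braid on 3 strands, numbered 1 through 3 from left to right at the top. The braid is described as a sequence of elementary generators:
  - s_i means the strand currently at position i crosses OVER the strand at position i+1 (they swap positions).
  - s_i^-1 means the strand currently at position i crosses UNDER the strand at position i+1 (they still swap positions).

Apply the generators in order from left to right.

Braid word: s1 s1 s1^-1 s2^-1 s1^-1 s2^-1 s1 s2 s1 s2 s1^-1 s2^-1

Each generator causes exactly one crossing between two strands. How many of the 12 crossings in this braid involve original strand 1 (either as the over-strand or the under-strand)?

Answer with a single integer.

Answer: 9

Derivation:
Gen 1: crossing 1x2. Involves strand 1? yes. Count so far: 1
Gen 2: crossing 2x1. Involves strand 1? yes. Count so far: 2
Gen 3: crossing 1x2. Involves strand 1? yes. Count so far: 3
Gen 4: crossing 1x3. Involves strand 1? yes. Count so far: 4
Gen 5: crossing 2x3. Involves strand 1? no. Count so far: 4
Gen 6: crossing 2x1. Involves strand 1? yes. Count so far: 5
Gen 7: crossing 3x1. Involves strand 1? yes. Count so far: 6
Gen 8: crossing 3x2. Involves strand 1? no. Count so far: 6
Gen 9: crossing 1x2. Involves strand 1? yes. Count so far: 7
Gen 10: crossing 1x3. Involves strand 1? yes. Count so far: 8
Gen 11: crossing 2x3. Involves strand 1? no. Count so far: 8
Gen 12: crossing 2x1. Involves strand 1? yes. Count so far: 9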